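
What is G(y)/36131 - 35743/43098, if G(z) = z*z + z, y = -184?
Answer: 159765523/1557173838 ≈ 0.10260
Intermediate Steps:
G(z) = z + z² (G(z) = z² + z = z + z²)
G(y)/36131 - 35743/43098 = -184*(1 - 184)/36131 - 35743/43098 = -184*(-183)*(1/36131) - 35743*1/43098 = 33672*(1/36131) - 35743/43098 = 33672/36131 - 35743/43098 = 159765523/1557173838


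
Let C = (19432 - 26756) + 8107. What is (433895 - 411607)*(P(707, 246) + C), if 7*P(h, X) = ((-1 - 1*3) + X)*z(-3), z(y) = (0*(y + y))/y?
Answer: 17451504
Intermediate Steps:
z(y) = 0 (z(y) = (0*(2*y))/y = 0/y = 0)
C = 783 (C = -7324 + 8107 = 783)
P(h, X) = 0 (P(h, X) = (((-1 - 1*3) + X)*0)/7 = (((-1 - 3) + X)*0)/7 = ((-4 + X)*0)/7 = (1/7)*0 = 0)
(433895 - 411607)*(P(707, 246) + C) = (433895 - 411607)*(0 + 783) = 22288*783 = 17451504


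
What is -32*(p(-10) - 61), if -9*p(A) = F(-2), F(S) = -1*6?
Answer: 5792/3 ≈ 1930.7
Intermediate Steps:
F(S) = -6
p(A) = ⅔ (p(A) = -⅑*(-6) = ⅔)
-32*(p(-10) - 61) = -32*(⅔ - 61) = -32*(-181/3) = 5792/3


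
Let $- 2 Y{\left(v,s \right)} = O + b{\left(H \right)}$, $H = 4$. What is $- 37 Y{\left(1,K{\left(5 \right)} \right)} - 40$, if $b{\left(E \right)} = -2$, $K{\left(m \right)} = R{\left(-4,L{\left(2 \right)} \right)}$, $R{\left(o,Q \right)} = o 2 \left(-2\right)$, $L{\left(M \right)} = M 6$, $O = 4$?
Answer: $-3$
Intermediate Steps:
$L{\left(M \right)} = 6 M$
$R{\left(o,Q \right)} = - 4 o$ ($R{\left(o,Q \right)} = 2 o \left(-2\right) = - 4 o$)
$K{\left(m \right)} = 16$ ($K{\left(m \right)} = \left(-4\right) \left(-4\right) = 16$)
$Y{\left(v,s \right)} = -1$ ($Y{\left(v,s \right)} = - \frac{4 - 2}{2} = \left(- \frac{1}{2}\right) 2 = -1$)
$- 37 Y{\left(1,K{\left(5 \right)} \right)} - 40 = \left(-37\right) \left(-1\right) - 40 = 37 - 40 = -3$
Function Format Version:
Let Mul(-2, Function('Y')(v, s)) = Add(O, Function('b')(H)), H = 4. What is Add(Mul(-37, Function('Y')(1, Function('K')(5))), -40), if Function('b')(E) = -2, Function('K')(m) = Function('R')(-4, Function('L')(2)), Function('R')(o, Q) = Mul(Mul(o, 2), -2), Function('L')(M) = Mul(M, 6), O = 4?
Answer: -3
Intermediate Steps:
Function('L')(M) = Mul(6, M)
Function('R')(o, Q) = Mul(-4, o) (Function('R')(o, Q) = Mul(Mul(2, o), -2) = Mul(-4, o))
Function('K')(m) = 16 (Function('K')(m) = Mul(-4, -4) = 16)
Function('Y')(v, s) = -1 (Function('Y')(v, s) = Mul(Rational(-1, 2), Add(4, -2)) = Mul(Rational(-1, 2), 2) = -1)
Add(Mul(-37, Function('Y')(1, Function('K')(5))), -40) = Add(Mul(-37, -1), -40) = Add(37, -40) = -3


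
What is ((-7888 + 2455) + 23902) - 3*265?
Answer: 17674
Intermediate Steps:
((-7888 + 2455) + 23902) - 3*265 = (-5433 + 23902) - 795 = 18469 - 795 = 17674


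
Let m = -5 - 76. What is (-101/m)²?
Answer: 10201/6561 ≈ 1.5548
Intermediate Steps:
m = -81
(-101/m)² = (-101/(-81))² = (-101*(-1/81))² = (101/81)² = 10201/6561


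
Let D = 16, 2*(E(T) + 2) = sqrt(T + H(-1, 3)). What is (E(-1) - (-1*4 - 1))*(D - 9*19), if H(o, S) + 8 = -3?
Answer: -465 - 155*I*sqrt(3) ≈ -465.0 - 268.47*I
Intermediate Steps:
H(o, S) = -11 (H(o, S) = -8 - 3 = -11)
E(T) = -2 + sqrt(-11 + T)/2 (E(T) = -2 + sqrt(T - 11)/2 = -2 + sqrt(-11 + T)/2)
(E(-1) - (-1*4 - 1))*(D - 9*19) = ((-2 + sqrt(-11 - 1)/2) - (-1*4 - 1))*(16 - 9*19) = ((-2 + sqrt(-12)/2) - (-4 - 1))*(16 - 171) = ((-2 + (2*I*sqrt(3))/2) - 1*(-5))*(-155) = ((-2 + I*sqrt(3)) + 5)*(-155) = (3 + I*sqrt(3))*(-155) = -465 - 155*I*sqrt(3)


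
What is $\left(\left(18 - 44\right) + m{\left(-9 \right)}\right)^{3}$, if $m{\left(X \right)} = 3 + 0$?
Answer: $-12167$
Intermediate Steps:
$m{\left(X \right)} = 3$
$\left(\left(18 - 44\right) + m{\left(-9 \right)}\right)^{3} = \left(\left(18 - 44\right) + 3\right)^{3} = \left(-26 + 3\right)^{3} = \left(-23\right)^{3} = -12167$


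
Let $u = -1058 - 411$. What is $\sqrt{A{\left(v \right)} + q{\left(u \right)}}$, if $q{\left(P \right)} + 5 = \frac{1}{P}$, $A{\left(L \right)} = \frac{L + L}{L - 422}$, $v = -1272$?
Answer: $\frac{i \sqrt{44766978802}}{113113} \approx 1.8705 i$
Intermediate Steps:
$u = -1469$
$A{\left(L \right)} = \frac{2 L}{-422 + L}$
$q{\left(P \right)} = -5 + \frac{1}{P}$
$\sqrt{A{\left(v \right)} + q{\left(u \right)}} = \sqrt{2 \left(-1272\right) \frac{1}{-422 - 1272} - \left(5 - \frac{1}{-1469}\right)} = \sqrt{2 \left(-1272\right) \frac{1}{-1694} - \frac{7346}{1469}} = \sqrt{2 \left(-1272\right) \left(- \frac{1}{1694}\right) - \frac{7346}{1469}} = \sqrt{\frac{1272}{847} - \frac{7346}{1469}} = \sqrt{- \frac{4353494}{1244243}} = \frac{i \sqrt{44766978802}}{113113}$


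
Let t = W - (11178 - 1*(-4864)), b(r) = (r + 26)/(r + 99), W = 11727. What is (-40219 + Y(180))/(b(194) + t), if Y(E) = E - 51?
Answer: 2349274/252815 ≈ 9.2925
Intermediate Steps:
Y(E) = -51 + E
b(r) = (26 + r)/(99 + r)
t = -4315 (t = 11727 - (11178 - 1*(-4864)) = 11727 - (11178 + 4864) = 11727 - 1*16042 = 11727 - 16042 = -4315)
(-40219 + Y(180))/(b(194) + t) = (-40219 + (-51 + 180))/((26 + 194)/(99 + 194) - 4315) = (-40219 + 129)/(220/293 - 4315) = -40090/((1/293)*220 - 4315) = -40090/(220/293 - 4315) = -40090/(-1264075/293) = -40090*(-293/1264075) = 2349274/252815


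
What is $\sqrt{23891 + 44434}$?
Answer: $5 \sqrt{2733} \approx 261.39$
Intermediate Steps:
$\sqrt{23891 + 44434} = \sqrt{68325} = 5 \sqrt{2733}$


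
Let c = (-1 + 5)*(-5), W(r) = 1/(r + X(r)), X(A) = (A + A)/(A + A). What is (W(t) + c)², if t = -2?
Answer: 441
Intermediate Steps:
X(A) = 1 (X(A) = (2*A)/((2*A)) = (2*A)*(1/(2*A)) = 1)
W(r) = 1/(1 + r) (W(r) = 1/(r + 1) = 1/(1 + r))
c = -20 (c = 4*(-5) = -20)
(W(t) + c)² = (1/(1 - 2) - 20)² = (1/(-1) - 20)² = (-1 - 20)² = (-21)² = 441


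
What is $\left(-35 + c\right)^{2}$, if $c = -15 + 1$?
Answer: $2401$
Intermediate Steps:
$c = -14$
$\left(-35 + c\right)^{2} = \left(-35 - 14\right)^{2} = \left(-49\right)^{2} = 2401$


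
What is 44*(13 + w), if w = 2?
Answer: 660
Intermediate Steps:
44*(13 + w) = 44*(13 + 2) = 44*15 = 660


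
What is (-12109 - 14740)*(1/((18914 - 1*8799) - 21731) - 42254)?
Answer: 13178092362785/11616 ≈ 1.1345e+9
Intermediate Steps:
(-12109 - 14740)*(1/((18914 - 1*8799) - 21731) - 42254) = -26849*(1/((18914 - 8799) - 21731) - 42254) = -26849*(1/(10115 - 21731) - 42254) = -26849*(1/(-11616) - 42254) = -26849*(-1/11616 - 42254) = -26849*(-490822465/11616) = 13178092362785/11616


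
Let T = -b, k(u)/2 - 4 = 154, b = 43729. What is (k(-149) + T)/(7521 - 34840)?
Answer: 43413/27319 ≈ 1.5891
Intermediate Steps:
k(u) = 316 (k(u) = 8 + 2*154 = 8 + 308 = 316)
T = -43729 (T = -1*43729 = -43729)
(k(-149) + T)/(7521 - 34840) = (316 - 43729)/(7521 - 34840) = -43413/(-27319) = -43413*(-1/27319) = 43413/27319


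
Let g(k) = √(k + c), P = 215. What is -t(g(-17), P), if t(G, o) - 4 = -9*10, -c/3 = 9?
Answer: 86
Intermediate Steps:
c = -27 (c = -3*9 = -27)
g(k) = √(-27 + k) (g(k) = √(k - 27) = √(-27 + k))
t(G, o) = -86 (t(G, o) = 4 - 9*10 = 4 - 90 = -86)
-t(g(-17), P) = -1*(-86) = 86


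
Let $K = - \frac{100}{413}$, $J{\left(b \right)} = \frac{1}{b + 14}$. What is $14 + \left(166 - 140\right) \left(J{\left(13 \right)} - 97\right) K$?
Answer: $\frac{994702}{1593} \approx 624.42$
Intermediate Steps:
$J{\left(b \right)} = \frac{1}{14 + b}$
$K = - \frac{100}{413}$ ($K = \left(-100\right) \frac{1}{413} = - \frac{100}{413} \approx -0.24213$)
$14 + \left(166 - 140\right) \left(J{\left(13 \right)} - 97\right) K = 14 + \left(166 - 140\right) \left(\frac{1}{14 + 13} - 97\right) \left(- \frac{100}{413}\right) = 14 + 26 \left(\frac{1}{27} - 97\right) \left(- \frac{100}{413}\right) = 14 + 26 \left(- \frac{2618}{27}\right) \left(- \frac{100}{413}\right) = 14 - - \frac{972400}{1593} = 14 + \frac{972400}{1593} = \frac{994702}{1593}$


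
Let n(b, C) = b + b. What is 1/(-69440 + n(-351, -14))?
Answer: -1/70142 ≈ -1.4257e-5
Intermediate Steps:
n(b, C) = 2*b
1/(-69440 + n(-351, -14)) = 1/(-69440 + 2*(-351)) = 1/(-69440 - 702) = 1/(-70142) = -1/70142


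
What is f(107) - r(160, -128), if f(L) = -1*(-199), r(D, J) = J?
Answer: 327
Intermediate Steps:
f(L) = 199
f(107) - r(160, -128) = 199 - 1*(-128) = 199 + 128 = 327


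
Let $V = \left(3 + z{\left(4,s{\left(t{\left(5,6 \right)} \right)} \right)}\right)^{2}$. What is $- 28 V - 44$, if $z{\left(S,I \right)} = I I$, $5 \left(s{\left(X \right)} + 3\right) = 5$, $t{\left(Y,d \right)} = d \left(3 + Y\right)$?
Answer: $-1416$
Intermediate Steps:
$s{\left(X \right)} = -2$ ($s{\left(X \right)} = -3 + \frac{1}{5} \cdot 5 = -3 + 1 = -2$)
$z{\left(S,I \right)} = I^{2}$
$V = 49$ ($V = \left(3 + \left(-2\right)^{2}\right)^{2} = \left(3 + 4\right)^{2} = 7^{2} = 49$)
$- 28 V - 44 = \left(-28\right) 49 - 44 = -1372 - 44 = -1416$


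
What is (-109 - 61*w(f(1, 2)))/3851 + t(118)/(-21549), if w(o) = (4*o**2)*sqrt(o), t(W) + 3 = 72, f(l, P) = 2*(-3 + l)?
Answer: -871520/27661733 - 7808*I/3851 ≈ -0.031506 - 2.0275*I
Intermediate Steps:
f(l, P) = -6 + 2*l
t(W) = 69 (t(W) = -3 + 72 = 69)
w(o) = 4*o**(5/2)
(-109 - 61*w(f(1, 2)))/3851 + t(118)/(-21549) = (-109 - 244*(-6 + 2*1)**(5/2))/3851 + 69/(-21549) = (-109 - 244*(-6 + 2)**(5/2))*(1/3851) + 69*(-1/21549) = (-109 - 244*(-4)**(5/2))*(1/3851) - 23/7183 = (-109 - 244*32*I)*(1/3851) - 23/7183 = (-109 - 7808*I)*(1/3851) - 23/7183 = (-109/3851 - 7808*I/3851) - 23/7183 = -871520/27661733 - 7808*I/3851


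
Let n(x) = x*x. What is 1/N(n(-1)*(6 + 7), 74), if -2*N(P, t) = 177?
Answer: -2/177 ≈ -0.011299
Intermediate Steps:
n(x) = x²
N(P, t) = -177/2 (N(P, t) = -½*177 = -177/2)
1/N(n(-1)*(6 + 7), 74) = 1/(-177/2) = -2/177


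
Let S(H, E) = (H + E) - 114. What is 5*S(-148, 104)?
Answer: -790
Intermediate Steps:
S(H, E) = -114 + E + H (S(H, E) = (E + H) - 114 = -114 + E + H)
5*S(-148, 104) = 5*(-114 + 104 - 148) = 5*(-158) = -790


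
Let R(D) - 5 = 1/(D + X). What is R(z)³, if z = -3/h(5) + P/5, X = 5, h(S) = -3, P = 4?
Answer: 5359375/39304 ≈ 136.36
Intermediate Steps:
z = 9/5 (z = -3/(-3) + 4/5 = -3*(-⅓) + 4*(⅕) = 1 + ⅘ = 9/5 ≈ 1.8000)
R(D) = 5 + 1/(5 + D) (R(D) = 5 + 1/(D + 5) = 5 + 1/(5 + D))
R(z)³ = ((26 + 5*(9/5))/(5 + 9/5))³ = ((26 + 9)/(34/5))³ = ((5/34)*35)³ = (175/34)³ = 5359375/39304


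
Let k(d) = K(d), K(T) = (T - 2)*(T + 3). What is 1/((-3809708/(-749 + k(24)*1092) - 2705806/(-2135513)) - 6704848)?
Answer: -197656676741/1325258885532391598 ≈ -1.4915e-7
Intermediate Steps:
K(T) = (-2 + T)*(3 + T)
k(d) = -6 + d + d²
1/((-3809708/(-749 + k(24)*1092) - 2705806/(-2135513)) - 6704848) = 1/((-3809708/(-749 + (-6 + 24 + 24²)*1092) - 2705806/(-2135513)) - 6704848) = 1/((-3809708/(-749 + (-6 + 24 + 576)*1092) - 2705806*(-1/2135513)) - 6704848) = 1/((-3809708/(-749 + 594*1092) + 2705806/2135513) - 6704848) = 1/((-3809708/(-749 + 648648) + 2705806/2135513) - 6704848) = 1/((-3809708/647899 + 2705806/2135513) - 6704848) = 1/((-3809708*1/647899 + 2705806/2135513) - 6704848) = 1/((-544244/92557 + 2705806/2135513) - 6704848) = 1/(-911798851230/197656676741 - 6704848) = 1/(-1325258885532391598/197656676741) = -197656676741/1325258885532391598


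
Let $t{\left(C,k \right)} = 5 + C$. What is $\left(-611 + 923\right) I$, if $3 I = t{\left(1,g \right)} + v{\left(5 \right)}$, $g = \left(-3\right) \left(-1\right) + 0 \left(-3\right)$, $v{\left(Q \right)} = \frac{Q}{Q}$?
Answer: $728$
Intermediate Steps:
$v{\left(Q \right)} = 1$
$g = 3$ ($g = 3 + 0 = 3$)
$I = \frac{7}{3}$ ($I = \frac{\left(5 + 1\right) + 1}{3} = \frac{6 + 1}{3} = \frac{1}{3} \cdot 7 = \frac{7}{3} \approx 2.3333$)
$\left(-611 + 923\right) I = \left(-611 + 923\right) \frac{7}{3} = 312 \cdot \frac{7}{3} = 728$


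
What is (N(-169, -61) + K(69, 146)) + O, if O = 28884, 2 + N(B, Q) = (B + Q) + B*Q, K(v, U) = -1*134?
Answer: 38827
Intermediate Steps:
K(v, U) = -134
N(B, Q) = -2 + B + Q + B*Q (N(B, Q) = -2 + ((B + Q) + B*Q) = -2 + (B + Q + B*Q) = -2 + B + Q + B*Q)
(N(-169, -61) + K(69, 146)) + O = ((-2 - 169 - 61 - 169*(-61)) - 134) + 28884 = ((-2 - 169 - 61 + 10309) - 134) + 28884 = (10077 - 134) + 28884 = 9943 + 28884 = 38827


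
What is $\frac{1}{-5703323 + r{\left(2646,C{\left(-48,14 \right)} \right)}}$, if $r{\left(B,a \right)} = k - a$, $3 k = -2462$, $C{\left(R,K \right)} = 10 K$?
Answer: $- \frac{3}{17112851} \approx -1.7531 \cdot 10^{-7}$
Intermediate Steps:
$k = - \frac{2462}{3}$ ($k = \frac{1}{3} \left(-2462\right) = - \frac{2462}{3} \approx -820.67$)
$r{\left(B,a \right)} = - \frac{2462}{3} - a$
$\frac{1}{-5703323 + r{\left(2646,C{\left(-48,14 \right)} \right)}} = \frac{1}{-5703323 - \left(\frac{2462}{3} + 10 \cdot 14\right)} = \frac{1}{-5703323 - \frac{2882}{3}} = \frac{1}{- \frac{17112851}{3}} = - \frac{3}{17112851}$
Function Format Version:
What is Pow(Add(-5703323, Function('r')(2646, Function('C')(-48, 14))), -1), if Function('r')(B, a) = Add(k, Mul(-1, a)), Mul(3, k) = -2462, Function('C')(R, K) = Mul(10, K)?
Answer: Rational(-3, 17112851) ≈ -1.7531e-7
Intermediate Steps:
k = Rational(-2462, 3) (k = Mul(Rational(1, 3), -2462) = Rational(-2462, 3) ≈ -820.67)
Function('r')(B, a) = Add(Rational(-2462, 3), Mul(-1, a))
Pow(Add(-5703323, Function('r')(2646, Function('C')(-48, 14))), -1) = Pow(Add(-5703323, Add(Rational(-2462, 3), Mul(-1, Mul(10, 14)))), -1) = Pow(Add(-5703323, Add(Rational(-2462, 3), Mul(-1, 140))), -1) = Pow(Add(-5703323, Add(Rational(-2462, 3), -140)), -1) = Pow(Add(-5703323, Rational(-2882, 3)), -1) = Pow(Rational(-17112851, 3), -1) = Rational(-3, 17112851)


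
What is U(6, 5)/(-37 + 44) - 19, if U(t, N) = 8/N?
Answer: -657/35 ≈ -18.771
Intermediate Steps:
U(6, 5)/(-37 + 44) - 19 = (8/5)/(-37 + 44) - 19 = (8*(⅕))/7 - 19 = (8/5)*(⅐) - 19 = 8/35 - 19 = -657/35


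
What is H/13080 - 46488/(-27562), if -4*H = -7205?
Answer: 263083637/144204384 ≈ 1.8244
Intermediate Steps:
H = 7205/4 (H = -¼*(-7205) = 7205/4 ≈ 1801.3)
H/13080 - 46488/(-27562) = (7205/4)/13080 - 46488/(-27562) = (7205/4)*(1/13080) - 46488*(-1/27562) = 1441/10464 + 23244/13781 = 263083637/144204384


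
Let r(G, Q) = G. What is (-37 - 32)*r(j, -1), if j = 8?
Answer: -552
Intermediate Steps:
(-37 - 32)*r(j, -1) = (-37 - 32)*8 = -69*8 = -552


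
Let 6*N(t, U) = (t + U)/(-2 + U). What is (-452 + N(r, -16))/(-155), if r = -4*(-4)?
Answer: 452/155 ≈ 2.9161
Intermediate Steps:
r = 16
N(t, U) = (U + t)/(6*(-2 + U)) (N(t, U) = ((t + U)/(-2 + U))/6 = ((U + t)/(-2 + U))/6 = (U + t)/(6*(-2 + U)))
(-452 + N(r, -16))/(-155) = (-452 + (-16 + 16)/(6*(-2 - 16)))/(-155) = -(-452 + (1/6)*0/(-18))/155 = -(-452 + (1/6)*(-1/18)*0)/155 = -(-452 + 0)/155 = -1/155*(-452) = 452/155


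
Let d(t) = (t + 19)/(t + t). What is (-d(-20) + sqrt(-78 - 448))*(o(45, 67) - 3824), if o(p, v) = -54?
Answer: 1939/20 - 3878*I*sqrt(526) ≈ 96.95 - 88941.0*I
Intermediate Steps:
d(t) = (19 + t)/(2*t) (d(t) = (19 + t)/((2*t)) = (19 + t)*(1/(2*t)) = (19 + t)/(2*t))
(-d(-20) + sqrt(-78 - 448))*(o(45, 67) - 3824) = (-(19 - 20)/(2*(-20)) + sqrt(-78 - 448))*(-54 - 3824) = (-(-1)*(-1)/(2*20) + sqrt(-526))*(-3878) = (-1*1/40 + I*sqrt(526))*(-3878) = (-1/40 + I*sqrt(526))*(-3878) = 1939/20 - 3878*I*sqrt(526)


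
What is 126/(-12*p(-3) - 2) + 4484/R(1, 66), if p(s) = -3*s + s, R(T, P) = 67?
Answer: 161687/2479 ≈ 65.223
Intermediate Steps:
p(s) = -2*s
126/(-12*p(-3) - 2) + 4484/R(1, 66) = 126/(-(-24)*(-3) - 2) + 4484/67 = 126/(-12*6 - 2) + 4484*(1/67) = 126/(-72 - 2) + 4484/67 = 126/(-74) + 4484/67 = 126*(-1/74) + 4484/67 = -63/37 + 4484/67 = 161687/2479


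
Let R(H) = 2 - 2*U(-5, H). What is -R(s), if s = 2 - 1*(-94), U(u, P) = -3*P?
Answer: -578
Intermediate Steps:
s = 96 (s = 2 + 94 = 96)
R(H) = 2 + 6*H (R(H) = 2 - (-6)*H = 2 + 6*H)
-R(s) = -(2 + 6*96) = -(2 + 576) = -1*578 = -578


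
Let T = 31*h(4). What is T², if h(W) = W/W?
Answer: 961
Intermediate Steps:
h(W) = 1
T = 31 (T = 31*1 = 31)
T² = 31² = 961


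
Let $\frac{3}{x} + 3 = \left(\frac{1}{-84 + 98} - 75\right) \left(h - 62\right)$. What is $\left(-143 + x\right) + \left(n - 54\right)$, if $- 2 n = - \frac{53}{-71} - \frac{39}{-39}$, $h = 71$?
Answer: $- \frac{44409883}{224431} \approx -197.88$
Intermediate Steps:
$x = - \frac{14}{3161}$ ($x = \frac{3}{-3 + \left(\frac{1}{-84 + 98} - 75\right) \left(71 - 62\right)} = \frac{3}{-3 + \left(\frac{1}{14} - 75\right) 9} = \frac{3}{-3 - \frac{9441}{14}} = \frac{3}{- \frac{9483}{14}} = 3 \left(- \frac{14}{9483}\right) = - \frac{14}{3161} \approx -0.004429$)
$n = - \frac{62}{71}$ ($n = - \frac{- \frac{53}{-71} - \frac{39}{-39}}{2} = - \frac{\left(-53\right) \left(- \frac{1}{71}\right) - -1}{2} = - \frac{\frac{53}{71} + 1}{2} = \left(- \frac{1}{2}\right) \frac{124}{71} = - \frac{62}{71} \approx -0.87324$)
$\left(-143 + x\right) + \left(n - 54\right) = \left(-143 - \frac{14}{3161}\right) - \frac{3896}{71} = - \frac{452037}{3161} - \frac{3896}{71} = - \frac{44409883}{224431}$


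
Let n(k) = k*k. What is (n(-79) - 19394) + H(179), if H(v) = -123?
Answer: -13276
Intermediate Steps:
n(k) = k**2
(n(-79) - 19394) + H(179) = ((-79)**2 - 19394) - 123 = (6241 - 19394) - 123 = -13153 - 123 = -13276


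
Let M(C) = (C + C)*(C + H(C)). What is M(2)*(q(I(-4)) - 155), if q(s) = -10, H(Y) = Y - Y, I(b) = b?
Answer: -1320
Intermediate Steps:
H(Y) = 0
M(C) = 2*C² (M(C) = (C + C)*(C + 0) = (2*C)*C = 2*C²)
M(2)*(q(I(-4)) - 155) = (2*2²)*(-10 - 155) = (2*4)*(-165) = 8*(-165) = -1320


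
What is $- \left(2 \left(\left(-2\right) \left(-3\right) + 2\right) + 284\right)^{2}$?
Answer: $-90000$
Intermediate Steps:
$- \left(2 \left(\left(-2\right) \left(-3\right) + 2\right) + 284\right)^{2} = - \left(2 \left(6 + 2\right) + 284\right)^{2} = - \left(2 \cdot 8 + 284\right)^{2} = - \left(16 + 284\right)^{2} = - 300^{2} = \left(-1\right) 90000 = -90000$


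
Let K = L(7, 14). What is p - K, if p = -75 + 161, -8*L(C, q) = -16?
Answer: 84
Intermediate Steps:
L(C, q) = 2 (L(C, q) = -⅛*(-16) = 2)
p = 86
K = 2
p - K = 86 - 1*2 = 86 - 2 = 84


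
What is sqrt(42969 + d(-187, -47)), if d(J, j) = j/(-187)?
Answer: 5*sqrt(60103670)/187 ≈ 207.29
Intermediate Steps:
d(J, j) = -j/187 (d(J, j) = j*(-1/187) = -j/187)
sqrt(42969 + d(-187, -47)) = sqrt(42969 - 1/187*(-47)) = sqrt(42969 + 47/187) = sqrt(8035250/187) = 5*sqrt(60103670)/187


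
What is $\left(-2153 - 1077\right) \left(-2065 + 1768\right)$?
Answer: $959310$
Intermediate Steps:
$\left(-2153 - 1077\right) \left(-2065 + 1768\right) = \left(-3230\right) \left(-297\right) = 959310$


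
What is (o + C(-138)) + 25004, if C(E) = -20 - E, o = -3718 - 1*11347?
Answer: 10057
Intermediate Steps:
o = -15065 (o = -3718 - 11347 = -15065)
(o + C(-138)) + 25004 = (-15065 + (-20 - 1*(-138))) + 25004 = (-15065 + (-20 + 138)) + 25004 = (-15065 + 118) + 25004 = -14947 + 25004 = 10057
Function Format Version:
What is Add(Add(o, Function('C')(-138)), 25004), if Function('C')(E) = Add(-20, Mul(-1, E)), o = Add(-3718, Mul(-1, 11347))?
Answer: 10057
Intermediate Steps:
o = -15065 (o = Add(-3718, -11347) = -15065)
Add(Add(o, Function('C')(-138)), 25004) = Add(Add(-15065, Add(-20, Mul(-1, -138))), 25004) = Add(Add(-15065, Add(-20, 138)), 25004) = Add(Add(-15065, 118), 25004) = Add(-14947, 25004) = 10057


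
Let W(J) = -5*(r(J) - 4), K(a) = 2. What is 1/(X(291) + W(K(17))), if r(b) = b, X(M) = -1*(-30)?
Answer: 1/40 ≈ 0.025000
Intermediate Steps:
X(M) = 30
W(J) = 20 - 5*J (W(J) = -5*(J - 4) = -5*(-4 + J) = 20 - 5*J)
1/(X(291) + W(K(17))) = 1/(30 + (20 - 5*2)) = 1/(30 + (20 - 10)) = 1/(30 + 10) = 1/40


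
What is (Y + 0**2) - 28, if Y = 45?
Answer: 17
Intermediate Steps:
(Y + 0**2) - 28 = (45 + 0**2) - 28 = (45 + 0) - 28 = 45 - 28 = 17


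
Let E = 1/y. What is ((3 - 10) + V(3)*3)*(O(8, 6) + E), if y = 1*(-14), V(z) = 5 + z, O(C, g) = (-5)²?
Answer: 5933/14 ≈ 423.79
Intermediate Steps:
O(C, g) = 25
y = -14
E = -1/14 (E = 1/(-14) = -1/14 ≈ -0.071429)
((3 - 10) + V(3)*3)*(O(8, 6) + E) = ((3 - 10) + (5 + 3)*3)*(25 - 1/14) = (-7 + 8*3)*(349/14) = (-7 + 24)*(349/14) = 17*(349/14) = 5933/14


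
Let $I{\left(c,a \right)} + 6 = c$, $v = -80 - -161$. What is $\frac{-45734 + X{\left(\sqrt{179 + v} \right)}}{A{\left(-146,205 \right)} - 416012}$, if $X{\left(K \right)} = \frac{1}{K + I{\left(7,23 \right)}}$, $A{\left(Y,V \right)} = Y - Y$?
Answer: $\frac{11845107}{107747108} - \frac{\sqrt{65}}{53873554} \approx 0.10993$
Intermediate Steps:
$v = 81$ ($v = -80 + 161 = 81$)
$A{\left(Y,V \right)} = 0$
$I{\left(c,a \right)} = -6 + c$
$X{\left(K \right)} = \frac{1}{1 + K}$ ($X{\left(K \right)} = \frac{1}{K + \left(-6 + 7\right)} = \frac{1}{K + 1} = \frac{1}{1 + K}$)
$\frac{-45734 + X{\left(\sqrt{179 + v} \right)}}{A{\left(-146,205 \right)} - 416012} = \frac{-45734 + \frac{1}{1 + \sqrt{179 + 81}}}{0 - 416012} = \frac{-45734 + \frac{1}{1 + \sqrt{260}}}{-416012} = \left(-45734 + \frac{1}{1 + 2 \sqrt{65}}\right) \left(- \frac{1}{416012}\right) = \frac{22867}{208006} - \frac{1}{416012 \left(1 + 2 \sqrt{65}\right)}$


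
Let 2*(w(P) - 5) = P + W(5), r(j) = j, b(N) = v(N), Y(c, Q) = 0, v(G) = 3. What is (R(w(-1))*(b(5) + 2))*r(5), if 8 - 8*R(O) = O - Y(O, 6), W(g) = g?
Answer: 25/8 ≈ 3.1250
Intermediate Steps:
b(N) = 3
w(P) = 15/2 + P/2 (w(P) = 5 + (P + 5)/2 = 5 + (5 + P)/2 = 5 + (5/2 + P/2) = 15/2 + P/2)
R(O) = 1 - O/8 (R(O) = 1 - (O - 1*0)/8 = 1 - (O + 0)/8 = 1 - O/8)
(R(w(-1))*(b(5) + 2))*r(5) = ((1 - (15/2 + (½)*(-1))/8)*(3 + 2))*5 = ((1 - (15/2 - ½)/8)*5)*5 = ((1 - ⅛*7)*5)*5 = ((1 - 7/8)*5)*5 = ((⅛)*5)*5 = (5/8)*5 = 25/8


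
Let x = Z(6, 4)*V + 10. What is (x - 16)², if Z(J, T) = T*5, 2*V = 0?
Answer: 36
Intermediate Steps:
V = 0 (V = (½)*0 = 0)
Z(J, T) = 5*T
x = 10 (x = (5*4)*0 + 10 = 20*0 + 10 = 0 + 10 = 10)
(x - 16)² = (10 - 16)² = (-6)² = 36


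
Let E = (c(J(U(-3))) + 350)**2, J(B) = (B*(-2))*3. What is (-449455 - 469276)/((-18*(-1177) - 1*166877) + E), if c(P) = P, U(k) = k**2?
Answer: 918731/58075 ≈ 15.820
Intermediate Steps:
J(B) = -6*B (J(B) = -2*B*3 = -6*B)
E = 87616 (E = (-6*(-3)**2 + 350)**2 = (-6*9 + 350)**2 = (-54 + 350)**2 = 296**2 = 87616)
(-449455 - 469276)/((-18*(-1177) - 1*166877) + E) = (-449455 - 469276)/((-18*(-1177) - 1*166877) + 87616) = -918731/((21186 - 166877) + 87616) = -918731/(-145691 + 87616) = -918731/(-58075) = -918731*(-1/58075) = 918731/58075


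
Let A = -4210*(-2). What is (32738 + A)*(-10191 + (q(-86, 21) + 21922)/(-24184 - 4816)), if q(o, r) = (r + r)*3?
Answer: -1520587701698/3625 ≈ -4.1947e+8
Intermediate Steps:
q(o, r) = 6*r (q(o, r) = (2*r)*3 = 6*r)
A = 8420
(32738 + A)*(-10191 + (q(-86, 21) + 21922)/(-24184 - 4816)) = (32738 + 8420)*(-10191 + (6*21 + 21922)/(-24184 - 4816)) = 41158*(-10191 + (126 + 21922)/(-29000)) = 41158*(-10191 + 22048*(-1/29000)) = 41158*(-10191 - 2756/3625) = 41158*(-36945131/3625) = -1520587701698/3625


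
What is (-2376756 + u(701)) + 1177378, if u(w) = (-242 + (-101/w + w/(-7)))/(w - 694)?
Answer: -41199114524/34349 ≈ -1.1994e+6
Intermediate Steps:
u(w) = (-242 - 101/w - w/7)/(-694 + w) (u(w) = (-242 + (-101/w + w*(-⅐)))/(-694 + w) = (-242 + (-101/w - w/7))/(-694 + w) = (-242 - 101/w - w/7)/(-694 + w))
(-2376756 + u(701)) + 1177378 = (-2376756 + (⅐)*(-707 - 1*701² - 1694*701)/(701*(-694 + 701))) + 1177378 = (-2376756 + (⅐)*(1/701)*(-707 - 1*491401 - 1187494)/7) + 1177378 = (-2376756 + (⅐)*(1/701)*(⅐)*(-707 - 491401 - 1187494)) + 1177378 = (-2376756 + (⅐)*(1/701)*(⅐)*(-1679602)) + 1177378 = (-2376756 - 1679602/34349) + 1177378 = -81640871446/34349 + 1177378 = -41199114524/34349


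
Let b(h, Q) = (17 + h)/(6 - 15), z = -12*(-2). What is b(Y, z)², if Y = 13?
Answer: 100/9 ≈ 11.111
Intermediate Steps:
z = 24
b(h, Q) = -17/9 - h/9 (b(h, Q) = (17 + h)/(-9) = (17 + h)*(-⅑) = -17/9 - h/9)
b(Y, z)² = (-17/9 - ⅑*13)² = (-17/9 - 13/9)² = (-10/3)² = 100/9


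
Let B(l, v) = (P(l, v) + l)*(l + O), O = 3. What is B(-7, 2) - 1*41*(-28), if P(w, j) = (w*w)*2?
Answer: 784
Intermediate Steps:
P(w, j) = 2*w**2 (P(w, j) = w**2*2 = 2*w**2)
B(l, v) = (3 + l)*(l + 2*l**2) (B(l, v) = (2*l**2 + l)*(l + 3) = (l + 2*l**2)*(3 + l) = (3 + l)*(l + 2*l**2))
B(-7, 2) - 1*41*(-28) = -7*(3 + 2*(-7)**2 + 7*(-7)) - 1*41*(-28) = -7*(3 + 2*49 - 49) - 41*(-28) = -7*(3 + 98 - 49) + 1148 = -7*52 + 1148 = -364 + 1148 = 784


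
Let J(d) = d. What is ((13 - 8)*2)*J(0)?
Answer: 0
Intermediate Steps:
((13 - 8)*2)*J(0) = ((13 - 8)*2)*0 = (5*2)*0 = 10*0 = 0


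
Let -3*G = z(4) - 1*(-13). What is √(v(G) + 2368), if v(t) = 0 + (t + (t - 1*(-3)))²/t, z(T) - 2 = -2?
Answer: √3590457/39 ≈ 48.586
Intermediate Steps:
z(T) = 0 (z(T) = 2 - 2 = 0)
G = -13/3 (G = -(0 - 1*(-13))/3 = -(0 + 13)/3 = -⅓*13 = -13/3 ≈ -4.3333)
v(t) = (3 + 2*t)²/t (v(t) = 0 + (t + (t + 3))²/t = 0 + (t + (3 + t))²/t = 0 + (3 + 2*t)²/t = (3 + 2*t)²/t)
√(v(G) + 2368) = √((3 + 2*(-13/3))²/(-13/3) + 2368) = √(-3*(3 - 26/3)²/13 + 2368) = √(-3*(-17/3)²/13 + 2368) = √(-3/13*289/9 + 2368) = √(-289/39 + 2368) = √(92063/39) = √3590457/39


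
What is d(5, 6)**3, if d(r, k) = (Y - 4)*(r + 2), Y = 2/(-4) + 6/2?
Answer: -9261/8 ≈ -1157.6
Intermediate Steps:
Y = 5/2 (Y = 2*(-1/4) + 6*(1/2) = -1/2 + 3 = 5/2 ≈ 2.5000)
d(r, k) = -3 - 3*r/2 (d(r, k) = (5/2 - 4)*(r + 2) = -3*(2 + r)/2 = -3 - 3*r/2)
d(5, 6)**3 = (-3 - 3/2*5)**3 = (-3 - 15/2)**3 = (-21/2)**3 = -9261/8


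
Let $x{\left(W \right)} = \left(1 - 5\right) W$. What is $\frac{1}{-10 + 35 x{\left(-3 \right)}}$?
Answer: $\frac{1}{410} \approx 0.002439$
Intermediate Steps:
$x{\left(W \right)} = - 4 W$
$\frac{1}{-10 + 35 x{\left(-3 \right)}} = \frac{1}{-10 + 35 \left(\left(-4\right) \left(-3\right)\right)} = \frac{1}{-10 + 35 \cdot 12} = \frac{1}{-10 + 420} = \frac{1}{410}$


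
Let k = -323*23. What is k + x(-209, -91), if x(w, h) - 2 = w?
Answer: -7636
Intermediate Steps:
x(w, h) = 2 + w
k = -7429
k + x(-209, -91) = -7429 + (2 - 209) = -7429 - 207 = -7636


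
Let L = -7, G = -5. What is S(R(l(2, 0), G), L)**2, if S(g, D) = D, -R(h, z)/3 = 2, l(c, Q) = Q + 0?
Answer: 49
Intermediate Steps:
l(c, Q) = Q
R(h, z) = -6 (R(h, z) = -3*2 = -6)
S(R(l(2, 0), G), L)**2 = (-7)**2 = 49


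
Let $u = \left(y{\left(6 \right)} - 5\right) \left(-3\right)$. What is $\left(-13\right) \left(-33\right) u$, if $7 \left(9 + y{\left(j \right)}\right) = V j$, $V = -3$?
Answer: $\frac{149292}{7} \approx 21327.0$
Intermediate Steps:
$y{\left(j \right)} = -9 - \frac{3 j}{7}$ ($y{\left(j \right)} = -9 + \frac{\left(-3\right) j}{7} = -9 - \frac{3 j}{7}$)
$u = \frac{348}{7}$ ($u = \left(\left(-9 - \frac{18}{7}\right) - 5\right) \left(-3\right) = \left(- \frac{81}{7} - 5\right) \left(-3\right) = \left(- \frac{116}{7}\right) \left(-3\right) = \frac{348}{7} \approx 49.714$)
$\left(-13\right) \left(-33\right) u = \left(-13\right) \left(-33\right) \frac{348}{7} = 429 \cdot \frac{348}{7} = \frac{149292}{7}$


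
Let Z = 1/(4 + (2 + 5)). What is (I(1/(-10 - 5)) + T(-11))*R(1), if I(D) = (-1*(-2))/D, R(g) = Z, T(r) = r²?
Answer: 91/11 ≈ 8.2727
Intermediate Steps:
Z = 1/11 (Z = 1/(4 + 7) = 1/11 ≈ 0.090909)
R(g) = 1/11
I(D) = 2/D
(I(1/(-10 - 5)) + T(-11))*R(1) = (2/(1/(-10 - 5)) + (-11)²)*(1/11) = (2/(1/(-15)) + 121)*(1/11) = (2/(-1/15) + 121)*(1/11) = (2*(-15) + 121)*(1/11) = (-30 + 121)*(1/11) = 91*(1/11) = 91/11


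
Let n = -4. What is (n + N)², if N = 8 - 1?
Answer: 9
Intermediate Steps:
N = 7
(n + N)² = (-4 + 7)² = 3² = 9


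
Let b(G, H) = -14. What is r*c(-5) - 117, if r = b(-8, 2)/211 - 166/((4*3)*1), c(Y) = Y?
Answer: -60137/1266 ≈ -47.502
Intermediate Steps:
r = -17597/1266 (r = -14/211 - 166/((4*3)*1) = -14*1/211 - 166/(12*1) = -14/211 - 166/12 = -14/211 - 166*1/12 = -14/211 - 83/6 = -17597/1266 ≈ -13.900)
r*c(-5) - 117 = -17597/1266*(-5) - 117 = 87985/1266 - 117 = -60137/1266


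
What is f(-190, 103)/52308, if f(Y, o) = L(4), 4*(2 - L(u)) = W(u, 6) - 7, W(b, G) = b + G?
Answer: 5/209232 ≈ 2.3897e-5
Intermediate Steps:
W(b, G) = G + b
L(u) = 9/4 - u/4 (L(u) = 2 - ((6 + u) - 7)/4 = 2 - (-1 + u)/4 = 2 + (¼ - u/4) = 9/4 - u/4)
f(Y, o) = 5/4 (f(Y, o) = 9/4 - ¼*4 = 9/4 - 1 = 5/4)
f(-190, 103)/52308 = (5/4)/52308 = (5/4)*(1/52308) = 5/209232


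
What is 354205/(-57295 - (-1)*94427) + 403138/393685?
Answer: 154414515641/14618311420 ≈ 10.563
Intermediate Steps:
354205/(-57295 - (-1)*94427) + 403138/393685 = 354205/(-57295 - 1*(-94427)) + 403138*(1/393685) = 354205/(-57295 + 94427) + 403138/393685 = 354205/37132 + 403138/393685 = 154414515641/14618311420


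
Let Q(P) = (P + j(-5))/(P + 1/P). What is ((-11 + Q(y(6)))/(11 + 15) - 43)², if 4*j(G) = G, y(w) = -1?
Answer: 81414529/43264 ≈ 1881.8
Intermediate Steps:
j(G) = G/4
Q(P) = (-5/4 + P)/(P + 1/P) (Q(P) = (P + (¼)*(-5))/(P + 1/P) = (P - 5/4)/(P + 1/P) = (-5/4 + P)/(P + 1/P))
((-11 + Q(y(6)))/(11 + 15) - 43)² = ((-11 + (¼)*(-1)*(-5 + 4*(-1))/(1 + (-1)²))/(11 + 15) - 43)² = ((-11 + (¼)*(-1)*(-5 - 4)/(1 + 1))/26 - 43)² = ((-11 + (¼)*(-1)*(-9)/2)*(1/26) - 43)² = ((-11 + (¼)*(-1)*(½)*(-9))*(1/26) - 43)² = ((-11 + 9/8)*(1/26) - 43)² = (-79/8*1/26 - 43)² = (-79/208 - 43)² = (-9023/208)² = 81414529/43264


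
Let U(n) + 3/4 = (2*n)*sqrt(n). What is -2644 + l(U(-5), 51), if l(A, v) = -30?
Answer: -2674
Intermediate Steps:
U(n) = -3/4 + 2*n**(3/2) (U(n) = -3/4 + (2*n)*sqrt(n) = -3/4 + 2*n**(3/2))
-2644 + l(U(-5), 51) = -2644 - 30 = -2674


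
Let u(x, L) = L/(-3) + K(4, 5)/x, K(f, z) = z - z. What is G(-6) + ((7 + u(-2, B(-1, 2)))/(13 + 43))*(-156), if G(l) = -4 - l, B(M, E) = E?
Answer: -219/14 ≈ -15.643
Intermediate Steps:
K(f, z) = 0
u(x, L) = -L/3 (u(x, L) = L/(-3) + 0/x = L*(-1/3) + 0 = -L/3 + 0 = -L/3)
G(-6) + ((7 + u(-2, B(-1, 2)))/(13 + 43))*(-156) = (-4 - 1*(-6)) + ((7 - 1/3*2)/(13 + 43))*(-156) = (-4 + 6) + ((7 - 2/3)/56)*(-156) = 2 + ((19/3)*(1/56))*(-156) = 2 + (19/168)*(-156) = 2 - 247/14 = -219/14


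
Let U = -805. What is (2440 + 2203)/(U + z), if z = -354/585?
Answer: -905385/157093 ≈ -5.7634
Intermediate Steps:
z = -118/195 (z = -354*1/585 = -118/195 ≈ -0.60513)
(2440 + 2203)/(U + z) = (2440 + 2203)/(-805 - 118/195) = 4643/(-157093/195) = 4643*(-195/157093) = -905385/157093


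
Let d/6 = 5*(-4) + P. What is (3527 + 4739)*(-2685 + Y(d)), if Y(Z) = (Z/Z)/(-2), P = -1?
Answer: -22198343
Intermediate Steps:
d = -126 (d = 6*(5*(-4) - 1) = 6*(-20 - 1) = 6*(-21) = -126)
Y(Z) = -1/2 (Y(Z) = 1*(-1/2) = -1/2)
(3527 + 4739)*(-2685 + Y(d)) = (3527 + 4739)*(-2685 - 1/2) = 8266*(-5371/2) = -22198343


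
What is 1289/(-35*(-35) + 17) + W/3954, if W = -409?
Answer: 382394/409239 ≈ 0.93440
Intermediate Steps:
1289/(-35*(-35) + 17) + W/3954 = 1289/(-35*(-35) + 17) - 409/3954 = 1289/(1225 + 17) - 409*1/3954 = 1289/1242 - 409/3954 = 382394/409239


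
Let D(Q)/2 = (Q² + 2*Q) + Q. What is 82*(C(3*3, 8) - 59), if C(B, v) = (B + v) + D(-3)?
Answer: -3444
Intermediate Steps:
D(Q) = 2*Q² + 6*Q (D(Q) = 2*((Q² + 2*Q) + Q) = 2*(Q² + 3*Q) = 2*Q² + 6*Q)
C(B, v) = B + v (C(B, v) = (B + v) + 2*(-3)*(3 - 3) = (B + v) + 2*(-3)*0 = (B + v) + 0 = B + v)
82*(C(3*3, 8) - 59) = 82*((3*3 + 8) - 59) = 82*((9 + 8) - 59) = 82*(17 - 59) = 82*(-42) = -3444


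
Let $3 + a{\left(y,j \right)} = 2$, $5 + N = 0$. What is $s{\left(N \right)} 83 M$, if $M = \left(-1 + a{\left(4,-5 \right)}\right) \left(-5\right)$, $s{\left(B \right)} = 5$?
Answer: $4150$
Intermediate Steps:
$N = -5$ ($N = -5 + 0 = -5$)
$a{\left(y,j \right)} = -1$ ($a{\left(y,j \right)} = -3 + 2 = -1$)
$M = 10$ ($M = \left(-1 - 1\right) \left(-5\right) = \left(-2\right) \left(-5\right) = 10$)
$s{\left(N \right)} 83 M = 5 \cdot 83 \cdot 10 = 415 \cdot 10 = 4150$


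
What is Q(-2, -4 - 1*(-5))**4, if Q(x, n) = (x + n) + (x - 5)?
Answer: 4096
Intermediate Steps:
Q(x, n) = -5 + n + 2*x (Q(x, n) = (n + x) + (-5 + x) = -5 + n + 2*x)
Q(-2, -4 - 1*(-5))**4 = (-5 + (-4 - 1*(-5)) + 2*(-2))**4 = (-5 + (-4 + 5) - 4)**4 = (-5 + 1 - 4)**4 = (-8)**4 = 4096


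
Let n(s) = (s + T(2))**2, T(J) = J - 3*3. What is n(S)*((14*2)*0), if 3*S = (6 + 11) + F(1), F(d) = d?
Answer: 0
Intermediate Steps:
T(J) = -9 + J (T(J) = J - 9 = -9 + J)
S = 6 (S = ((6 + 11) + 1)/3 = (17 + 1)/3 = (1/3)*18 = 6)
n(s) = (-7 + s)**2 (n(s) = (s + (-9 + 2))**2 = (s - 7)**2 = (-7 + s)**2)
n(S)*((14*2)*0) = (-7 + 6)**2*((14*2)*0) = (-1)**2*(28*0) = 1*0 = 0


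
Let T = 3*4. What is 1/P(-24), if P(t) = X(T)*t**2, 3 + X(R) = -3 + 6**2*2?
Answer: 1/38016 ≈ 2.6305e-5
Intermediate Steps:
T = 12
X(R) = 66 (X(R) = -3 + (-3 + 6**2*2) = -3 + (-3 + 36*2) = -3 + (-3 + 72) = -3 + 69 = 66)
P(t) = 66*t**2
1/P(-24) = 1/(66*(-24)**2) = 1/(66*576) = 1/38016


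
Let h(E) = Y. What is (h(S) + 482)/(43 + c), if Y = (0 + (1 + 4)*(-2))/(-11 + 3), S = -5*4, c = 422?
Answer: 1933/1860 ≈ 1.0392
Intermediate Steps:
S = -20
Y = 5/4 (Y = (0 + 5*(-2))/(-8) = (0 - 10)*(-1/8) = -10*(-1/8) = 5/4 ≈ 1.2500)
h(E) = 5/4
(h(S) + 482)/(43 + c) = (5/4 + 482)/(43 + 422) = (1933/4)/465 = (1/465)*(1933/4) = 1933/1860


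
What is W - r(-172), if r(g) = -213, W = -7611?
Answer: -7398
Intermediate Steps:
W - r(-172) = -7611 - 1*(-213) = -7611 + 213 = -7398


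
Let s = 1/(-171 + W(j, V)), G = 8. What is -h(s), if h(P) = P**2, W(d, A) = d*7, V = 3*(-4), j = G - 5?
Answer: -1/22500 ≈ -4.4444e-5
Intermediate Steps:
j = 3 (j = 8 - 5 = 3)
V = -12
W(d, A) = 7*d
s = -1/150 (s = 1/(-171 + 7*3) = 1/(-171 + 21) = 1/(-150) = -1/150 ≈ -0.0066667)
-h(s) = -(-1/150)**2 = -1*1/22500 = -1/22500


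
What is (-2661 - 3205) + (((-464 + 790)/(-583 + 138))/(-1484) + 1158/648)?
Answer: -104560433023/17830260 ≈ -5864.2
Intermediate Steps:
(-2661 - 3205) + (((-464 + 790)/(-583 + 138))/(-1484) + 1158/648) = -5866 + ((326/(-445))*(-1/1484) + 1158*(1/648)) = -5866 + ((326*(-1/445))*(-1/1484) + 193/108) = -5866 + (-326/445*(-1/1484) + 193/108) = -5866 + (163/330190 + 193/108) = -5866 + 31872137/17830260 = -104560433023/17830260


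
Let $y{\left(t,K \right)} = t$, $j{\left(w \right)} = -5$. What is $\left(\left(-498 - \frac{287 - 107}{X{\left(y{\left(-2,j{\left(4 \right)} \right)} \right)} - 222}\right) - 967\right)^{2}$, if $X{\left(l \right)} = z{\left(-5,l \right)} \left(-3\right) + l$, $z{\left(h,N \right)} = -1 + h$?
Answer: $\frac{22742148025}{10609} \approx 2.1437 \cdot 10^{6}$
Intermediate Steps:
$X{\left(l \right)} = 18 + l$ ($X{\left(l \right)} = \left(-1 - 5\right) \left(-3\right) + l = \left(-6\right) \left(-3\right) + l = 18 + l$)
$\left(\left(-498 - \frac{287 - 107}{X{\left(y{\left(-2,j{\left(4 \right)} \right)} \right)} - 222}\right) - 967\right)^{2} = \left(\left(-498 - \frac{287 - 107}{\left(18 - 2\right) - 222}\right) - 967\right)^{2} = \left(\left(-498 - \frac{180}{16 - 222}\right) - 967\right)^{2} = \left(\left(-498 - \frac{180}{-206}\right) - 967\right)^{2} = \left(\left(-498 - 180 \left(- \frac{1}{206}\right)\right) - 967\right)^{2} = \left(\left(-498 - - \frac{90}{103}\right) - 967\right)^{2} = \left(\left(-498 + \frac{90}{103}\right) - 967\right)^{2} = \left(- \frac{51204}{103} - 967\right)^{2} = \left(- \frac{150805}{103}\right)^{2} = \frac{22742148025}{10609}$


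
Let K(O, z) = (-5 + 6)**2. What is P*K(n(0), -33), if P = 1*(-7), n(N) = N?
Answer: -7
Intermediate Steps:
K(O, z) = 1 (K(O, z) = 1**2 = 1)
P = -7
P*K(n(0), -33) = -7*1 = -7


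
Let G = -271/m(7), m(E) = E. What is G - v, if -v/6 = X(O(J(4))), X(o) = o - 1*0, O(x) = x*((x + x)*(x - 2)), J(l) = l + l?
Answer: 31985/7 ≈ 4569.3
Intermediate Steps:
J(l) = 2*l
O(x) = 2*x**2*(-2 + x) (O(x) = x*((2*x)*(-2 + x)) = x*(2*x*(-2 + x)) = 2*x**2*(-2 + x))
G = -271/7 ≈ -38.714
X(o) = o (X(o) = o + 0 = o)
v = -4608 (v = -12*(2*4)**2*(-2 + 2*4) = -12*8**2*(-2 + 8) = -12*64*6 = -6*768 = -4608)
G - v = -271/7 - 1*(-4608) = -271/7 + 4608 = 31985/7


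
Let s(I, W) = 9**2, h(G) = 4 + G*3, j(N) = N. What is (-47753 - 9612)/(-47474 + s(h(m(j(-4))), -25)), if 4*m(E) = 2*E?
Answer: 57365/47393 ≈ 1.2104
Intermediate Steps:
m(E) = E/2 (m(E) = (2*E)/4 = E/2)
h(G) = 4 + 3*G
s(I, W) = 81
(-47753 - 9612)/(-47474 + s(h(m(j(-4))), -25)) = (-47753 - 9612)/(-47474 + 81) = -57365/(-47393) = -57365*(-1/47393) = 57365/47393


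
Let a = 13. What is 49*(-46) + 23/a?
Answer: -29279/13 ≈ -2252.2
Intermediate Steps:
49*(-46) + 23/a = 49*(-46) + 23/13 = -2254 + 23*(1/13) = -2254 + 23/13 = -29279/13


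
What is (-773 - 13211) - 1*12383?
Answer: -26367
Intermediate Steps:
(-773 - 13211) - 1*12383 = -13984 - 12383 = -26367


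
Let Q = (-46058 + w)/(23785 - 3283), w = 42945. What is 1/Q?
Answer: -20502/3113 ≈ -6.5859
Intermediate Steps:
Q = -3113/20502 (Q = (-46058 + 42945)/(23785 - 3283) = -3113/20502 ≈ -0.15184)
1/Q = 1/(-3113/20502) = -20502/3113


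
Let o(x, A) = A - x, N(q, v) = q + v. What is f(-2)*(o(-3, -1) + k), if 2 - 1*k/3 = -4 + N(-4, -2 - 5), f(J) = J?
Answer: -106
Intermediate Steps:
k = 51 (k = 6 - 3*(-4 + (-4 + (-2 - 5))) = 6 - 3*(-4 + (-4 - 7)) = 6 - 3*(-4 - 11) = 6 - 3*(-15) = 6 + 45 = 51)
f(-2)*(o(-3, -1) + k) = -2*((-1 - 1*(-3)) + 51) = -2*((-1 + 3) + 51) = -2*(2 + 51) = -2*53 = -106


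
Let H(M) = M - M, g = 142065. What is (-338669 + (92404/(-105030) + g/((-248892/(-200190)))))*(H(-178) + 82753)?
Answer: -5779075320940325261/311203890 ≈ -1.8570e+10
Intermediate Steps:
H(M) = 0
(-338669 + (92404/(-105030) + g/((-248892/(-200190)))))*(H(-178) + 82753) = (-338669 + (92404/(-105030) + 142065/((-248892/(-200190)))))*(0 + 82753) = (-338669 + (92404*(-1/105030) + 142065/((-248892*(-1/200190)))))*82753 = (-338669 + (-46202/52515 + 142065/(41482/33365)))*82753 = (-338669 + (-46202/52515 + 142065*(33365/41482)))*82753 = (-338669 + (-46202/52515 + 677142675/5926))*82753 = (-338669 + 35559873784573/311203890)*82753 = -69835236437837/311203890*82753 = -5779075320940325261/311203890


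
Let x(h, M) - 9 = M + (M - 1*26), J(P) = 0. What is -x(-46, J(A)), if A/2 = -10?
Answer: 17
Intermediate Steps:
A = -20 (A = 2*(-10) = -20)
x(h, M) = -17 + 2*M (x(h, M) = 9 + (M + (M - 1*26)) = 9 + (M + (M - 26)) = 9 + (M + (-26 + M)) = 9 + (-26 + 2*M) = -17 + 2*M)
-x(-46, J(A)) = -(-17 + 2*0) = -(-17 + 0) = -1*(-17) = 17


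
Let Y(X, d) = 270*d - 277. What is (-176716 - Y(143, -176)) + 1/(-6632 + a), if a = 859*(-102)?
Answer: -12150615751/94250 ≈ -1.2892e+5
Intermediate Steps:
a = -87618
Y(X, d) = -277 + 270*d
(-176716 - Y(143, -176)) + 1/(-6632 + a) = (-176716 - (-277 + 270*(-176))) + 1/(-6632 - 87618) = (-176716 - (-277 - 47520)) + 1/(-94250) = (-176716 - 1*(-47797)) - 1/94250 = (-176716 + 47797) - 1/94250 = -128919 - 1/94250 = -12150615751/94250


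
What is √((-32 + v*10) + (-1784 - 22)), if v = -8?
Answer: I*√1918 ≈ 43.795*I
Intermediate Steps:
√((-32 + v*10) + (-1784 - 22)) = √((-32 - 8*10) + (-1784 - 22)) = √((-32 - 80) - 1806) = √(-112 - 1806) = √(-1918) = I*√1918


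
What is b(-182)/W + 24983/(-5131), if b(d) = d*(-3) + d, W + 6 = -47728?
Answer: -85314729/17494511 ≈ -4.8767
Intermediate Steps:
W = -47734 (W = -6 - 47728 = -47734)
b(d) = -2*d (b(d) = -3*d + d = -2*d)
b(-182)/W + 24983/(-5131) = -2*(-182)/(-47734) + 24983/(-5131) = 364*(-1/47734) + 24983*(-1/5131) = -182/23867 - 3569/733 = -85314729/17494511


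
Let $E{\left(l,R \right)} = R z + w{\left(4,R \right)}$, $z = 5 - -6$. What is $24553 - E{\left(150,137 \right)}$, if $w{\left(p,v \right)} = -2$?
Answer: $23048$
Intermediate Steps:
$z = 11$ ($z = 5 + 6 = 11$)
$E{\left(l,R \right)} = -2 + 11 R$ ($E{\left(l,R \right)} = R 11 - 2 = 11 R - 2 = -2 + 11 R$)
$24553 - E{\left(150,137 \right)} = 24553 - \left(-2 + 11 \cdot 137\right) = 24553 - \left(-2 + 1507\right) = 24553 - 1505 = 23048$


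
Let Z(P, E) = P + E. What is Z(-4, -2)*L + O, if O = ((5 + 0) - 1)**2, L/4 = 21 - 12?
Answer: -200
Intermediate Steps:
Z(P, E) = E + P
L = 36 (L = 4*(21 - 12) = 4*9 = 36)
O = 16 (O = (5 - 1)**2 = 4**2 = 16)
Z(-4, -2)*L + O = (-2 - 4)*36 + 16 = -6*36 + 16 = -216 + 16 = -200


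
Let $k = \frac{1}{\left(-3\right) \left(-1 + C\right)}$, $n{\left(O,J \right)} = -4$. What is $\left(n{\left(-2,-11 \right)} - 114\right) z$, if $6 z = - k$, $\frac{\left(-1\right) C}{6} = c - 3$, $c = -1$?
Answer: $- \frac{59}{207} \approx -0.28502$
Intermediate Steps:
$C = 24$ ($C = - 6 \left(-1 - 3\right) = \left(-6\right) \left(-4\right) = 24$)
$k = - \frac{1}{69}$ ($k = \frac{1}{\left(-3\right) \left(-1 + 24\right)} = \frac{1}{\left(-3\right) 23} = \frac{1}{-69} = - \frac{1}{69} \approx -0.014493$)
$z = \frac{1}{414}$ ($z = \frac{\left(-1\right) \left(- \frac{1}{69}\right)}{6} = \frac{1}{6} \cdot \frac{1}{69} = \frac{1}{414} \approx 0.0024155$)
$\left(n{\left(-2,-11 \right)} - 114\right) z = \left(-4 - 114\right) \frac{1}{414} = \left(-118\right) \frac{1}{414} = - \frac{59}{207}$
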